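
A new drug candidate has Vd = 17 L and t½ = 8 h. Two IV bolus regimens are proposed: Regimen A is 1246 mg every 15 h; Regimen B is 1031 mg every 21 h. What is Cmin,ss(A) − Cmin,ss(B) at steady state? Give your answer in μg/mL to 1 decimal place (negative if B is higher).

Regimen A: f = (1/2)^(15/8) ≈ 0.2726; Cmin,ss = (1246/17)·f/(1−f) ≈ 27.468 μg/mL.
Regimen B: f = (1/2)^(21/8) ≈ 0.1621; Cmin,ss = (1031/17)·f/(1−f) ≈ 11.733 μg/mL.
Difference ≈ 27.468 − 11.733 ≈ 15.735 μg/mL.

15.7 μg/mL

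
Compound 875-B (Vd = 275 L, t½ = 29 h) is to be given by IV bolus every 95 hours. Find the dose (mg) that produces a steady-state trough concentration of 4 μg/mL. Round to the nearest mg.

τ/t½ = 95/29 ≈ 3.2759, so f = (1/2)^(95/29) ≈ 0.103245.
Cmin,ss = (D/Vd)·f/(1−f), so D = Cmin,ss·Vd·(1−f)/f.
D = 4 × 275 × (1−f)/f ≈ 4 × 275 × 8.68570 ≈ 9554.27 mg.

9554 mg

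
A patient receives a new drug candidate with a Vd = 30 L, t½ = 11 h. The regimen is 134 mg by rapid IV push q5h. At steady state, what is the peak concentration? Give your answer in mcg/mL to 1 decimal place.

k = ln2/t½ = ln2/11 ≈ 0.063013 h⁻¹; fraction remaining f = e^(−kτ) = e^(−0.063013×5) ≈ 0.7297.
Accumulation ratio R = 1/(1 − f) ≈ 1/0.2703 ≈ 3.6996.
Single-dose peak C₀ = D/Vd = 134/30 ≈ 4.467 mcg/mL.
Cmax,ss = C₀/(1 − f) ≈ 4.467/0.2703 ≈ 16.526 mcg/mL.

16.5 mcg/mL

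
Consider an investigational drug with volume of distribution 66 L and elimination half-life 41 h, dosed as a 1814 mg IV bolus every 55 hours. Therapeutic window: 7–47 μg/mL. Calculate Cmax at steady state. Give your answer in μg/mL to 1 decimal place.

45.4 μg/mL

Over one 55-h interval, 55/41 ≈ 1.3415 half-lives elapse, leaving f ≈ 0.3946 of each dose.
Accumulation ratio R = 1/(1 − f) ≈ 1/0.6054 ≈ 1.6518.
Each bolus raises the concentration by D/Vd = 1814/66 ≈ 27.485 μg/mL.
Cmax,ss = C₀/(1 − f) ≈ 27.485/0.6054 ≈ 45.400 μg/mL.
Peak 45.4 μg/mL vs MTC 47 μg/mL: below toxic threshold.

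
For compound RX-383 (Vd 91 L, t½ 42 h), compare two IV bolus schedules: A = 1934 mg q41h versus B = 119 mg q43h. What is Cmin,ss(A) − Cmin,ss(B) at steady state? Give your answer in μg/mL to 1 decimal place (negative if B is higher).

20.7 μg/mL

Regimen A: f = (1/2)^(41/42) ≈ 0.5083; Cmin,ss = (1934/91)·f/(1−f) ≈ 21.970 μg/mL.
Regimen B: f = (1/2)^(43/42) ≈ 0.4918; Cmin,ss = (119/91)·f/(1−f) ≈ 1.265 μg/mL.
Difference ≈ 21.970 − 1.265 ≈ 20.705 μg/mL.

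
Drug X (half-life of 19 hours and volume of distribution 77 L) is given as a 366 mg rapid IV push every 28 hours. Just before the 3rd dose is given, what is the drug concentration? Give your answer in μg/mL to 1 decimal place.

2.3 μg/mL

f = (1/2)^(τ/t½) = (1/2)^(28/19) ≈ 0.3601.
C₀ = D/Vd = 366/77 ≈ 4.753 μg/mL.
Before the 3rd dose, 2 doses have been given. Superposition: Cmin = C₀·(f + f²).
≈ 4.753 × (0.3601 + 0.1297) ≈ 4.753 × 0.4898 ≈ 2.328 μg/mL.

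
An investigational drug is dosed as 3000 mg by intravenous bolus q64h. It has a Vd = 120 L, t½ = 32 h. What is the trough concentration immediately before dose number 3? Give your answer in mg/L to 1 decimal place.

7.8 mg/L

f = (1/2)^(τ/t½) = (1/2)^(64/32) ≈ 0.2500.
C₀ = D/Vd = 3000/120 ≈ 25.000 mg/L.
Before the 3rd dose, 2 doses have been given. Superposition: Cmin = C₀·(f + f²).
≈ 25.000 × (0.2500 + 0.0625) ≈ 25.000 × 0.3125 ≈ 7.812 mg/L.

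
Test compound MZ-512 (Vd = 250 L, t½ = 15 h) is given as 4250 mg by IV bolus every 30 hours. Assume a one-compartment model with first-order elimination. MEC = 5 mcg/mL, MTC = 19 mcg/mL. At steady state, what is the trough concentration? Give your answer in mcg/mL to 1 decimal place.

The dosing interval is 2 half-lives, so f = 2^(−2) = 0.25.
Accumulation ratio R = 1/(1 − f) = 1/0.75 = 4/3.
Single-dose peak C₀ = D/Vd = 4250/250 = 17 mcg/mL.
Steady-state peak Cmax,ss = C₀·R = 17 × 4/3 ≈ 22.667 mcg/mL.
Steady-state trough Cmin,ss = Cmax,ss·f ≈ 22.667 × 0.25 ≈ 5.667 mcg/mL.
Trough 5.7 mcg/mL vs MEC 5 mcg/mL: adequate.

5.7 mcg/mL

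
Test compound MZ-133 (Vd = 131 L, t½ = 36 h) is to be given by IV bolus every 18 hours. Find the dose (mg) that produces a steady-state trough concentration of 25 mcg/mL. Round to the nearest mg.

τ/t½ = 18/36 ≈ 0.5, so f = (1/2)^(18/36) ≈ 0.707107.
Cmin,ss = (D/Vd)·f/(1−f), so D = Cmin,ss·Vd·(1−f)/f.
D = 25 × 131 × (1−f)/f ≈ 25 × 131 × 0.41421 ≈ 1356.54 mg.

1357 mg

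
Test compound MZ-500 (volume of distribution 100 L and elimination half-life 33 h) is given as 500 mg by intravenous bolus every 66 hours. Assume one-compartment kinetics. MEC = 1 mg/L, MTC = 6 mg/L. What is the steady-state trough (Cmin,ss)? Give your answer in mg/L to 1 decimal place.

τ = 66 h = 2 half-lives, so f = (1/2)^2 = 0.25.
At steady state, R = 1/(1 − 0.25) = 4/3.
Single-dose peak C₀ = D/Vd = 500/100 = 5 mg/L.
Steady-state peak Cmax,ss = C₀·R = 5 × 4/3 ≈ 6.667 mg/L.
Steady-state trough Cmin,ss = Cmax,ss·f ≈ 6.667 × 0.25 ≈ 1.667 mg/L.
Trough 1.7 mg/L vs MEC 1 mg/L: adequate.

1.7 mg/L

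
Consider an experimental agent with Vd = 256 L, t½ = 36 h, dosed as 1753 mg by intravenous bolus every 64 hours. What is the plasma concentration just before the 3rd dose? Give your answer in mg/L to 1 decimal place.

2.6 mg/L

f = (1/2)^(τ/t½) = (1/2)^(64/36) ≈ 0.2916.
C₀ = D/Vd = 1753/256 ≈ 6.848 mg/L.
Before the 3rd dose, 2 doses have been given. Superposition: Cmin = C₀·(f + f²).
≈ 6.848 × (0.2916 + 0.0850) ≈ 6.848 × 0.3766 ≈ 2.579 mg/L.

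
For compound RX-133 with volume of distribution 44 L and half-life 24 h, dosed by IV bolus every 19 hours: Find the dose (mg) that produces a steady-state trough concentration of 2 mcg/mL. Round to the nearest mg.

τ/t½ = 19/24 ≈ 0.79167, so f = (1/2)^(19/24) ≈ 0.577676.
Cmin,ss = (D/Vd)·f/(1−f), so D = Cmin,ss·Vd·(1−f)/f.
D = 2 × 44 × (1−f)/f ≈ 2 × 44 × 0.73107 ≈ 64.33 mg.

64 mg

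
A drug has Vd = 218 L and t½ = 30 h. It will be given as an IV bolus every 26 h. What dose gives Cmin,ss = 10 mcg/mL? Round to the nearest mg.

τ/t½ = 26/30 ≈ 0.86667, so f = (1/2)^(26/30) ≈ 0.548412.
Cmin,ss = (D/Vd)·f/(1−f), so D = Cmin,ss·Vd·(1−f)/f.
D = 10 × 218 × (1−f)/f ≈ 10 × 218 × 0.82345 ≈ 1795.12 mg.

1795 mg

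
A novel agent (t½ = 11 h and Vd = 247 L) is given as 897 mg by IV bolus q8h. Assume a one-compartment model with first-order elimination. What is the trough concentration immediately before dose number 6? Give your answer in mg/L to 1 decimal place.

f = (1/2)^(τ/t½) = (1/2)^(8/11) ≈ 0.6040.
C₀ = D/Vd = 897/247 ≈ 3.632 mg/L.
Before the 6th dose, 5 doses have been given. Superposition: Cmin = C₀·(f + f² + … + f^5).
≈ 3.632 × (0.6040 + 0.3648 + 0.2203 + 0.1331 + 0.0804) ≈ 3.632 × 1.4026 ≈ 5.094 mg/L.

5.1 mg/L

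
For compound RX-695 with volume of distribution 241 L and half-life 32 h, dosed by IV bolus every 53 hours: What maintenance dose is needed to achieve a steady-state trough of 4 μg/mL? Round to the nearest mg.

τ/t½ = 53/32 ≈ 1.6562, so f = (1/2)^(53/32) ≈ 0.317263.
Cmin,ss = (D/Vd)·f/(1−f), so D = Cmin,ss·Vd·(1−f)/f.
D = 4 × 241 × (1−f)/f ≈ 4 × 241 × 2.15196 ≈ 2074.49 mg.

2074 mg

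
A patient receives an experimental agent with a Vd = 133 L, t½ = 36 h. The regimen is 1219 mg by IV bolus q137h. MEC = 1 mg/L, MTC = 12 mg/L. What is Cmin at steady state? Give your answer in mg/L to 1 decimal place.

0.7 mg/L

k = ln2/t½ = ln2/36 ≈ 0.019254 h⁻¹; fraction remaining f = e^(−kτ) = e^(−0.019254×137) ≈ 0.0715.
Accumulation ratio R = 1/(1 − f) ≈ 1/0.9285 ≈ 1.0770.
Single-dose peak C₀ = D/Vd = 1219/133 ≈ 9.165 mg/L.
Steady-state peak Cmax,ss = C₀·R ≈ 9.165 × 1.0770 ≈ 9.871 mg/L.
One interval later, Cmin,ss = Cmax,ss·e^(−kτ) ≈ 9.871 × 0.0715 ≈ 0.706 mg/L.
Trough 0.7 mg/L vs MEC 1 mg/L: subtherapeutic.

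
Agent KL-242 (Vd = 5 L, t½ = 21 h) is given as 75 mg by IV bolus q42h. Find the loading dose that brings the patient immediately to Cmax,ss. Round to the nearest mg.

100 mg

f = (1/2)^(42/21) ≈ 0.250000; accumulation ratio R = 1/(1−f) ≈ 1.33333.
Loading dose to hit Cmax,ss on first dose: D_load = D_maint·R ≈ 75 × 1.33333 ≈ 100.00 mg.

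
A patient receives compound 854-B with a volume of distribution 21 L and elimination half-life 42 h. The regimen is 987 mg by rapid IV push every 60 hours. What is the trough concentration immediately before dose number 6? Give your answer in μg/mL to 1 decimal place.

f = (1/2)^(τ/t½) = (1/2)^(60/42) ≈ 0.3715.
C₀ = D/Vd = 987/21 ≈ 47.000 μg/mL.
Before the 6th dose, 5 doses have been given. Superposition: Cmin = C₀·(f + f² + … + f^5).
≈ 47.000 × (0.3715 + 0.1380 + 0.0513 + 0.0190 + 0.0071) ≈ 47.000 × 0.5869 ≈ 27.584 μg/mL.

27.6 μg/mL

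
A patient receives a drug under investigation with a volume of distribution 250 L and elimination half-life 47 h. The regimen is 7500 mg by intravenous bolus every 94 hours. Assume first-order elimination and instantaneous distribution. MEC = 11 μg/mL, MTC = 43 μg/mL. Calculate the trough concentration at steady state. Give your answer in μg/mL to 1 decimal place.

10.0 μg/mL

τ = 94 h = 2 half-lives, so f = (1/2)^2 = 0.25.
At steady state, R = 1/(1 − 0.25) = 4/3.
Single-dose peak C₀ = D/Vd = 7500/250 = 30 μg/mL.
Steady-state peak Cmax,ss = C₀·R = 30 × 4/3 ≈ 40.000 μg/mL.
Steady-state trough Cmin,ss = Cmax,ss·f ≈ 40.000 × 0.25 ≈ 10.000 μg/mL.
Trough 10.0 μg/mL vs MEC 11 μg/mL: subtherapeutic.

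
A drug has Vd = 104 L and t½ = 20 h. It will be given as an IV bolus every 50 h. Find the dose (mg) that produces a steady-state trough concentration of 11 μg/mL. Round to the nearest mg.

τ/t½ = 50/20 ≈ 2.5, so f = (1/2)^(50/20) ≈ 0.176777.
Cmin,ss = (D/Vd)·f/(1−f), so D = Cmin,ss·Vd·(1−f)/f.
D = 11 × 104 × (1−f)/f ≈ 11 × 104 × 4.65684 ≈ 5327.42 mg.

5327 mg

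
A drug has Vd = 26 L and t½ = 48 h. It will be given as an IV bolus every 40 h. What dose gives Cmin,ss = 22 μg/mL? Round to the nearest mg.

τ/t½ = 40/48 ≈ 0.83333, so f = (1/2)^(40/48) ≈ 0.561231.
Cmin,ss = (D/Vd)·f/(1−f), so D = Cmin,ss·Vd·(1−f)/f.
D = 22 × 26 × (1−f)/f ≈ 22 × 26 × 0.78180 ≈ 447.19 mg.

447 mg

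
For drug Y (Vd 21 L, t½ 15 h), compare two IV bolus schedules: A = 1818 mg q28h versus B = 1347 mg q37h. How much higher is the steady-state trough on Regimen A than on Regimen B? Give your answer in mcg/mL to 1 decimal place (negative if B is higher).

Regimen A: f = (1/2)^(28/15) ≈ 0.2742; Cmin,ss = (1818/21)·f/(1−f) ≈ 32.706 mcg/mL.
Regimen B: f = (1/2)^(37/15) ≈ 0.1809; Cmin,ss = (1347/21)·f/(1−f) ≈ 14.166 mcg/mL.
Difference ≈ 32.706 − 14.166 ≈ 18.540 mcg/mL.

18.5 mcg/mL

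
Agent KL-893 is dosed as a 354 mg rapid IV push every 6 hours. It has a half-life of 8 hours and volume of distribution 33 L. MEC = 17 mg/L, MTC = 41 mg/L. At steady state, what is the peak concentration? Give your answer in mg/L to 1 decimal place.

26.5 mg/L

τ/t½ = 6/8 ≈ 0.75, so fraction remaining f = (1/2)^(6/8) ≈ 0.5946.
At steady state, accumulation factor R = 1/(1 − e^(−kτ)) ≈ 2.4667.
Single-dose peak C₀ = D/Vd = 354/33 ≈ 10.727 mg/L.
Cmax,ss = C₀/(1 − f) ≈ 10.727/0.4054 ≈ 26.460 mg/L.
Peak 26.5 mg/L vs MTC 41 mg/L: below toxic threshold.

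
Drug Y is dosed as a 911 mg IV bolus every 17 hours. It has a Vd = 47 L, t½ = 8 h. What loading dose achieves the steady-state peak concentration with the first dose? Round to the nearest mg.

f = (1/2)^(17/8) ≈ 0.229251; accumulation ratio R = 1/(1−f) ≈ 1.29744.
Loading dose to hit Cmax,ss on first dose: D_load = D_maint·R ≈ 911 × 1.29744 ≈ 1181.97 mg.

1182 mg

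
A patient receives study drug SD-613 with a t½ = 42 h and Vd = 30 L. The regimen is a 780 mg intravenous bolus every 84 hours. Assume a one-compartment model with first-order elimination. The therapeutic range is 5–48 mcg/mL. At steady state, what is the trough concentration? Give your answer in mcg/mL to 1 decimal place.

8.7 mcg/mL

τ = 84 h = 2 half-lives, so f = (1/2)^2 = 0.25.
At steady state, R = 1/(1 − 0.25) = 4/3.
Single-dose peak C₀ = D/Vd = 780/30 = 26 mcg/mL.
Steady-state peak Cmax,ss = C₀·R = 26 × 4/3 ≈ 34.667 mcg/mL.
Steady-state trough Cmin,ss = Cmax,ss·f ≈ 34.667 × 0.25 ≈ 8.667 mcg/mL.
Trough 8.7 mcg/mL vs MEC 5 mcg/mL: adequate.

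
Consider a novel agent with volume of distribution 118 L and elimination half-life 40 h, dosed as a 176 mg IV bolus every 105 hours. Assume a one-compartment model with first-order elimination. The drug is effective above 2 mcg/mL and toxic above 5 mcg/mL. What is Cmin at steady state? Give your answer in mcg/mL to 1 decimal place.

0.3 mcg/mL

τ/t½ = 105/40 ≈ 2.625, so fraction remaining f = (1/2)^(105/40) ≈ 0.1621.
At steady state, accumulation factor R = 1/(1 − e^(−kτ)) ≈ 1.1935.
Single-dose peak C₀ = D/Vd = 176/118 ≈ 1.492 mcg/mL.
Cmax,ss = C₀/(1 − f) ≈ 1.492/0.8379 ≈ 1.781 mcg/mL.
Steady-state trough Cmin,ss = Cmax,ss·f ≈ 1.781 × 0.1621 ≈ 0.289 mcg/mL.
Trough 0.3 mcg/mL vs MEC 2 mcg/mL: subtherapeutic.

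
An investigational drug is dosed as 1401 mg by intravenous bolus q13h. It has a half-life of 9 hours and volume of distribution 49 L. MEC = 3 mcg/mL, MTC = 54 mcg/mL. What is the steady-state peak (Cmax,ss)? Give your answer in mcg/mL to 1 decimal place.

Over one 13-h interval, 13/9 ≈ 1.4444 half-lives elapse, leaving f ≈ 0.3674 of each dose.
Accumulation ratio R = 1/(1 − f) ≈ 1/0.6326 ≈ 1.5808.
Each bolus raises the concentration by D/Vd = 1401/49 ≈ 28.592 mcg/mL.
Steady-state peak Cmax,ss = C₀·R ≈ 28.592 × 1.5808 ≈ 45.198 mcg/mL.
Peak 45.2 mcg/mL vs MTC 54 mcg/mL: below toxic threshold.

45.2 mcg/mL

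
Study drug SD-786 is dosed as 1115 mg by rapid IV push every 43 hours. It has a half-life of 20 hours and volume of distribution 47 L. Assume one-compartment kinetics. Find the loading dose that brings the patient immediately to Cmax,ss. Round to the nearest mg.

1439 mg

f = (1/2)^(43/20) ≈ 0.225313; accumulation ratio R = 1/(1−f) ≈ 1.29084.
Loading dose to hit Cmax,ss on first dose: D_load = D_maint·R ≈ 1115 × 1.29084 ≈ 1439.29 mg.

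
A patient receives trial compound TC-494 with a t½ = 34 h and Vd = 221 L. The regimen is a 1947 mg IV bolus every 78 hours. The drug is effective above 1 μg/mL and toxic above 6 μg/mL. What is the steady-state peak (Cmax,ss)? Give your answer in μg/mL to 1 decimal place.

11.1 μg/mL

Over one 78-h interval, 78/34 ≈ 2.2941 half-lives elapse, leaving f ≈ 0.2039 of each dose.
At steady state, accumulation factor R = 1/(1 − e^(−kτ)) ≈ 1.2561.
Single-dose peak C₀ = D/Vd = 1947/221 ≈ 8.810 μg/mL.
Steady-state peak Cmax,ss = C₀·R ≈ 8.810 × 1.2561 ≈ 11.066 μg/mL.
Peak 11.1 μg/mL vs MTC 6 μg/mL: exceeds toxic threshold.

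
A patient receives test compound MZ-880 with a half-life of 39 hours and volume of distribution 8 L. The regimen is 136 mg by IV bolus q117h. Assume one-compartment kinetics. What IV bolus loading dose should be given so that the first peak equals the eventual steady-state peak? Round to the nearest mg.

f = (1/2)^(117/39) ≈ 0.125000; accumulation ratio R = 1/(1−f) ≈ 1.14286.
Loading dose to hit Cmax,ss on first dose: D_load = D_maint·R ≈ 136 × 1.14286 ≈ 155.43 mg.

155 mg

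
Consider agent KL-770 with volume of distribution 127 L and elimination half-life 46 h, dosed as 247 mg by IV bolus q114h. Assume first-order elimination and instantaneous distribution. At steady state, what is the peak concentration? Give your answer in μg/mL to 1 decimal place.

k = ln2/t½ = ln2/46 ≈ 0.015068 h⁻¹; fraction remaining f = e^(−kτ) = e^(−0.015068×114) ≈ 0.1795.
Accumulation ratio R = 1/(1 − f) ≈ 1/0.8205 ≈ 1.2188.
Single-dose peak C₀ = D/Vd = 247/127 ≈ 1.945 μg/mL.
Steady-state peak Cmax,ss = C₀·R ≈ 1.945 × 1.2188 ≈ 2.371 μg/mL.

2.4 μg/mL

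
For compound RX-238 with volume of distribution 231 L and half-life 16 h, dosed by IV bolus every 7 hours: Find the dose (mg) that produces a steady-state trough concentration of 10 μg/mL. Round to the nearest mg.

τ/t½ = 7/16 ≈ 0.4375, so f = (1/2)^(7/16) ≈ 0.738413.
Cmin,ss = (D/Vd)·f/(1−f), so D = Cmin,ss·Vd·(1−f)/f.
D = 10 × 231 × (1−f)/f ≈ 10 × 231 × 0.35426 ≈ 818.34 mg.

818 mg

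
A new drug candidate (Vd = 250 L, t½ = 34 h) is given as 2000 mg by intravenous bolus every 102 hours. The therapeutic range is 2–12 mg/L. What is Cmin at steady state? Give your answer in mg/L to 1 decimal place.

1.1 mg/L

τ = 102 h = 3 half-lives, so f = (1/2)^3 = 0.125.
Accumulation ratio R = 1/(1 − f) = 1/0.875 = 8/7.
Single-dose peak C₀ = D/Vd = 2000/250 = 8 mg/L.
Steady-state peak Cmax,ss = C₀·R = 8 × 8/7 ≈ 9.143 mg/L.
Steady-state trough Cmin,ss = Cmax,ss·f ≈ 9.143 × 0.125 ≈ 1.143 mg/L.
Trough 1.1 mg/L vs MEC 2 mg/L: subtherapeutic.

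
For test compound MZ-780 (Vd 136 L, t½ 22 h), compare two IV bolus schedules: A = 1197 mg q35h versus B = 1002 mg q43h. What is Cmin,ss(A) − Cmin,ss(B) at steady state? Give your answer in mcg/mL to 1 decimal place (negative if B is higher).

Regimen A: f = (1/2)^(35/22) ≈ 0.3320; Cmin,ss = (1197/136)·f/(1−f) ≈ 4.374 mcg/mL.
Regimen B: f = (1/2)^(43/22) ≈ 0.2580; Cmin,ss = (1002/136)·f/(1−f) ≈ 2.562 mcg/mL.
Difference ≈ 4.374 − 2.562 ≈ 1.812 mcg/mL.

1.8 mcg/mL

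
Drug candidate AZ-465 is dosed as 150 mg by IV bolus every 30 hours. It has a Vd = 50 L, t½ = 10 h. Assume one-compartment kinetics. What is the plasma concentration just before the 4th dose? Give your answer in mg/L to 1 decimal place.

f = (1/2)^(τ/t½) = (1/2)^(30/10) ≈ 0.1250.
C₀ = D/Vd = 150/50 ≈ 3.000 mg/L.
Before the 4th dose, 3 doses have been given. Superposition: Cmin = C₀·(f + f² + … + f^3).
≈ 3.000 × (0.1250 + 0.0156 + 0.0020) ≈ 3.000 × 0.1426 ≈ 0.428 mg/L.

0.4 mg/L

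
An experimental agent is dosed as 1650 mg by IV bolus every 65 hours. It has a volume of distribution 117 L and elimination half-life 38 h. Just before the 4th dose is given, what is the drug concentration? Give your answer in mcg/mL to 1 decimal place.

6.0 mcg/mL

f = (1/2)^(τ/t½) = (1/2)^(65/38) ≈ 0.3055.
C₀ = D/Vd = 1650/117 ≈ 14.103 mcg/mL.
Before the 4th dose, 3 doses have been given. Superposition: Cmin = C₀·(f + f² + … + f^3).
≈ 14.103 × (0.3055 + 0.0933 + 0.0285) ≈ 14.103 × 0.4273 ≈ 6.026 mcg/mL.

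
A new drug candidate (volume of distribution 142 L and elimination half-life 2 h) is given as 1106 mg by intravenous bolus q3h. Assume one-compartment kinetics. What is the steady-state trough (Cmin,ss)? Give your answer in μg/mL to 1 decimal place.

4.3 μg/mL

k = ln2/t½ = ln2/2 ≈ 0.346574 h⁻¹; fraction remaining f = e^(−kτ) = e^(−0.346574×3) ≈ 0.3536.
Accumulation ratio R = 1/(1 − f) ≈ 1/0.6464 ≈ 1.5470.
Single-dose peak C₀ = D/Vd = 1106/142 ≈ 7.789 μg/mL.
Steady-state peak Cmax,ss = C₀·R ≈ 7.789 × 1.5470 ≈ 12.050 μg/mL.
Steady-state trough Cmin,ss = Cmax,ss·f ≈ 12.050 × 0.3536 ≈ 4.261 μg/mL.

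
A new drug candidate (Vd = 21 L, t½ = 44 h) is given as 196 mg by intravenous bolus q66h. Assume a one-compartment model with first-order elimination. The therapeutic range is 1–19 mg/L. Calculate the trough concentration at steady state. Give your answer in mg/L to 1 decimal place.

5.1 mg/L

τ/t½ = 66/44 ≈ 1.5, so fraction remaining f = (1/2)^(66/44) ≈ 0.3536.
Each bolus raises the concentration by D/Vd = 196/21 ≈ 9.333 mg/L.
Steady-state trough Cmin,ss = C₀·f/(1−f) ≈ 9.333 × 0.3536/0.6464 ≈ 5.105 mg/L.
Trough 5.1 mg/L vs MEC 1 mg/L: adequate.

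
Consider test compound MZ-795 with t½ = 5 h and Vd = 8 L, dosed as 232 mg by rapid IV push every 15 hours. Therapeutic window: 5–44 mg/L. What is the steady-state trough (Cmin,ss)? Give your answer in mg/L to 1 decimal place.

The dosing interval is 3 half-lives, so f = 2^(−3) = 0.125.
At steady state, R = 1/(1 − 0.125) = 8/7.
Single-dose peak C₀ = D/Vd = 232/8 = 29 mg/L.
Steady-state peak Cmax,ss = C₀·R = 29 × 8/7 ≈ 33.143 mg/L.
Steady-state trough Cmin,ss = Cmax,ss·f ≈ 33.143 × 0.125 ≈ 4.143 mg/L.
Trough 4.1 mg/L vs MEC 5 mg/L: subtherapeutic.

4.1 mg/L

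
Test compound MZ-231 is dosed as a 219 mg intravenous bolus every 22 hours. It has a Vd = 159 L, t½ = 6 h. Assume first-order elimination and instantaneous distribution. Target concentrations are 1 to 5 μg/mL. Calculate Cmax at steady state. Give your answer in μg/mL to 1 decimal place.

Over one 22-h interval, 22/6 ≈ 3.6667 half-lives elapse, leaving f ≈ 0.0787 of each dose.
Accumulation ratio R = 1/(1 − f) ≈ 1/0.9213 ≈ 1.0854.
Each bolus raises the concentration by D/Vd = 219/159 ≈ 1.377 μg/mL.
Steady-state peak Cmax,ss = C₀·R ≈ 1.377 × 1.0854 ≈ 1.495 μg/mL.
Peak 1.5 μg/mL vs MTC 5 μg/mL: below toxic threshold.

1.5 μg/mL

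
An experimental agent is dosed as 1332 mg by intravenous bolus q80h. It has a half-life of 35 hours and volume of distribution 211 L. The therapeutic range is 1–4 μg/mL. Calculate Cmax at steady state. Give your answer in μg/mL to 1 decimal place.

Over one 80-h interval, 80/35 ≈ 2.2857 half-lives elapse, leaving f ≈ 0.2051 of each dose.
At steady state, accumulation factor R = 1/(1 − e^(−kτ)) ≈ 1.2580.
Single-dose peak C₀ = D/Vd = 1332/211 ≈ 6.313 μg/mL.
Steady-state peak Cmax,ss = C₀·R ≈ 6.313 × 1.2580 ≈ 7.942 μg/mL.
Peak 7.9 μg/mL vs MTC 4 μg/mL: exceeds toxic threshold.

7.9 μg/mL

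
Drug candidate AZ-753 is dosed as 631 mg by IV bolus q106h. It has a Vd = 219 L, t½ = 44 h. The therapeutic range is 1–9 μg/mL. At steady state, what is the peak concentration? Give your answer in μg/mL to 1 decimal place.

3.5 μg/mL

τ/t½ = 106/44 ≈ 2.4091, so fraction remaining f = (1/2)^(106/44) ≈ 0.1883.
At steady state, accumulation factor R = 1/(1 − e^(−kτ)) ≈ 1.2320.
Single-dose peak C₀ = D/Vd = 631/219 ≈ 2.881 μg/mL.
Steady-state peak Cmax,ss = C₀·R ≈ 2.881 × 1.2320 ≈ 3.549 μg/mL.
Peak 3.5 μg/mL vs MTC 9 μg/mL: below toxic threshold.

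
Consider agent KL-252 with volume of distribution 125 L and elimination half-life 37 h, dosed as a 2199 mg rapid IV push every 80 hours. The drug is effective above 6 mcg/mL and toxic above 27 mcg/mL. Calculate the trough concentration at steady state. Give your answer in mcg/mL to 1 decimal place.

5.1 mcg/mL

Over one 80-h interval, 80/37 ≈ 2.1622 half-lives elapse, leaving f ≈ 0.2234 of each dose.
Each bolus raises the concentration by D/Vd = 2199/125 ≈ 17.592 mcg/mL.
Steady-state trough Cmin,ss = C₀·f/(1−f) ≈ 17.592 × 0.2234/0.7766 ≈ 5.061 mcg/mL.
Trough 5.1 mcg/mL vs MEC 6 mcg/mL: subtherapeutic.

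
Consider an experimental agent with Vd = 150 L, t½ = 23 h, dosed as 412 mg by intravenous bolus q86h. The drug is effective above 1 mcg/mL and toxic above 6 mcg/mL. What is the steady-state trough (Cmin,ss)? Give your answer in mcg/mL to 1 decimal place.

τ/t½ = 86/23 ≈ 3.7391, so fraction remaining f = (1/2)^(86/23) ≈ 0.0749.
Accumulation ratio R = 1/(1 − f) ≈ 1/0.9251 ≈ 1.0810.
Each bolus raises the concentration by D/Vd = 412/150 ≈ 2.747 mcg/mL.
Cmax,ss = C₀/(1 − f) ≈ 2.747/0.9251 ≈ 2.969 mcg/mL.
One interval later, Cmin,ss = Cmax,ss·e^(−kτ) ≈ 2.969 × 0.0749 ≈ 0.222 mcg/mL.
Trough 0.2 mcg/mL vs MEC 1 mcg/mL: subtherapeutic.

0.2 mcg/mL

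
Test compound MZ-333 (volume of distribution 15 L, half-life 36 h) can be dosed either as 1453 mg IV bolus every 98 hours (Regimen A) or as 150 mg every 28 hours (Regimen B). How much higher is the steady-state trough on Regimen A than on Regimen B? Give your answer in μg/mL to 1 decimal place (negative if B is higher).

Regimen A: f = (1/2)^(98/36) ≈ 0.1515; Cmin,ss = (1453/15)·f/(1−f) ≈ 17.296 μg/mL.
Regimen B: f = (1/2)^(28/36) ≈ 0.5833; Cmin,ss = (150/15)·f/(1−f) ≈ 13.998 μg/mL.
Difference ≈ 17.296 − 13.998 ≈ 3.298 μg/mL.

3.3 μg/mL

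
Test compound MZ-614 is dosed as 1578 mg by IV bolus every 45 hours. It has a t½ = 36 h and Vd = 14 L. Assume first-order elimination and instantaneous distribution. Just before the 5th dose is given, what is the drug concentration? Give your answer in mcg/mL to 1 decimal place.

79.2 mcg/mL

f = (1/2)^(τ/t½) = (1/2)^(45/36) ≈ 0.4204.
C₀ = D/Vd = 1578/14 ≈ 112.714 mcg/mL.
Before the 5th dose, 4 doses have been given. Superposition: Cmin = C₀·(f + f² + … + f^4).
≈ 112.714 × (0.4204 + 0.1767 + 0.0743 + 0.0312) ≈ 112.714 × 0.7026 ≈ 79.193 mcg/mL.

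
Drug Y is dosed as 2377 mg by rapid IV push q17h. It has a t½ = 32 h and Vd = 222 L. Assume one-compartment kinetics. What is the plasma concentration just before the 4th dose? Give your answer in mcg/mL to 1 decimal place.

16.1 mcg/mL

f = (1/2)^(τ/t½) = (1/2)^(17/32) ≈ 0.6920.
C₀ = D/Vd = 2377/222 ≈ 10.707 mcg/mL.
Before the 4th dose, 3 doses have been given. Superposition: Cmin = C₀·(f + f² + … + f^3).
≈ 10.707 × (0.6920 + 0.4789 + 0.3314) ≈ 10.707 × 1.5023 ≈ 16.085 mcg/mL.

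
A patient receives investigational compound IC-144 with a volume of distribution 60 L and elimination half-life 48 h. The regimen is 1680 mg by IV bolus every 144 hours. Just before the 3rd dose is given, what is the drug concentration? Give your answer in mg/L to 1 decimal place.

3.9 mg/L

f = (1/2)^(τ/t½) = (1/2)^(144/48) ≈ 0.1250.
C₀ = D/Vd = 1680/60 ≈ 28.000 mg/L.
Before the 3rd dose, 2 doses have been given. Superposition: Cmin = C₀·(f + f²).
≈ 28.000 × (0.1250 + 0.0156) ≈ 28.000 × 0.1406 ≈ 3.937 mg/L.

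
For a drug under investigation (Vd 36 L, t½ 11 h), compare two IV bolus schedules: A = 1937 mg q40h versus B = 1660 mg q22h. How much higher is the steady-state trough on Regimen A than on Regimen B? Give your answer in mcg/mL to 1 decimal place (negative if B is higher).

Regimen A: f = (1/2)^(40/11) ≈ 0.0804; Cmin,ss = (1937/36)·f/(1−f) ≈ 4.704 mcg/mL.
Regimen B: f = (1/2)^(22/11) ≈ 0.2500; Cmin,ss = (1660/36)·f/(1−f) ≈ 15.370 mcg/mL.
Difference ≈ 4.704 − 15.370 ≈ -10.666 mcg/mL.

-10.7 mcg/mL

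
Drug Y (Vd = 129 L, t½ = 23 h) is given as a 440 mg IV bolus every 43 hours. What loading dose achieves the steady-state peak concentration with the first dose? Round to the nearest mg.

f = (1/2)^(43/23) ≈ 0.273656; accumulation ratio R = 1/(1−f) ≈ 1.37676.
Loading dose to hit Cmax,ss on first dose: D_load = D_maint·R ≈ 440 × 1.37676 ≈ 605.77 mg.

606 mg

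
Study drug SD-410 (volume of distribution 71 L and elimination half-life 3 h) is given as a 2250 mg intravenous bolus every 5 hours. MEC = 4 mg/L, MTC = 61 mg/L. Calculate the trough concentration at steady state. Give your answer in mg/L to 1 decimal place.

14.6 mg/L

Over one 5-h interval, 5/3 ≈ 1.6667 half-lives elapse, leaving f ≈ 0.3150 of each dose.
Single-dose peak C₀ = D/Vd = 2250/71 ≈ 31.690 mg/L.
Steady-state trough Cmin,ss = C₀·f/(1−f) ≈ 31.690 × 0.3150/0.6850 ≈ 14.573 mg/L.
Trough 14.6 mg/L vs MEC 4 mg/L: adequate.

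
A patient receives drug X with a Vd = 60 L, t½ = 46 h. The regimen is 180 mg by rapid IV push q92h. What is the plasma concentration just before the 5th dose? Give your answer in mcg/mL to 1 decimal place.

1.0 mcg/mL

f = (1/2)^(τ/t½) = (1/2)^(92/46) ≈ 0.2500.
C₀ = D/Vd = 180/60 ≈ 3.000 mcg/mL.
Before the 5th dose, 4 doses have been given. Superposition: Cmin = C₀·(f + f² + … + f^4).
≈ 3.000 × (0.2500 + 0.0625 + 0.0156 + 0.0039) ≈ 3.000 × 0.3320 ≈ 0.996 mcg/mL.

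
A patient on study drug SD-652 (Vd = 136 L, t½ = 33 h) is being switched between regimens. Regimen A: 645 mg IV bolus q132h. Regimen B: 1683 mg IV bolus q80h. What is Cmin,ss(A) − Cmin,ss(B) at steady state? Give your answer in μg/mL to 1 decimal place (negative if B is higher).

-2.5 μg/mL

Regimen A: f = (1/2)^(132/33) ≈ 0.0625; Cmin,ss = (645/136)·f/(1−f) ≈ 0.316 μg/mL.
Regimen B: f = (1/2)^(80/33) ≈ 0.1863; Cmin,ss = (1683/136)·f/(1−f) ≈ 2.833 μg/mL.
Difference ≈ 0.316 − 2.833 ≈ -2.517 μg/mL.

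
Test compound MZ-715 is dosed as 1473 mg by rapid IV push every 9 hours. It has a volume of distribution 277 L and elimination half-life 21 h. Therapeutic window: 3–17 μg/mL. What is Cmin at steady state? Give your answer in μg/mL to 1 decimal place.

k = ln2/t½ = ln2/21 ≈ 0.033007 h⁻¹; fraction remaining f = e^(−kτ) = e^(−0.033007×9) ≈ 0.7430.
Accumulation ratio R = 1/(1 − f) ≈ 1/0.2570 ≈ 3.8911.
Each bolus raises the concentration by D/Vd = 1473/277 ≈ 5.318 μg/mL.
Cmax,ss = C₀/(1 − f) ≈ 5.318/0.2570 ≈ 20.693 μg/mL.
Steady-state trough Cmin,ss = Cmax,ss·f ≈ 20.693 × 0.7430 ≈ 15.375 μg/mL.
Trough 15.4 μg/mL vs MEC 3 μg/mL: adequate.

15.4 μg/mL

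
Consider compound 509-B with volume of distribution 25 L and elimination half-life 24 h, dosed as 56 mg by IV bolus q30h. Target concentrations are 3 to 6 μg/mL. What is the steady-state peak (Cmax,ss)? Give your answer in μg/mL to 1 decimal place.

3.9 μg/mL

k = ln2/t½ = ln2/24 ≈ 0.028881 h⁻¹; fraction remaining f = e^(−kτ) = e^(−0.028881×30) ≈ 0.4204.
At steady state, accumulation factor R = 1/(1 − e^(−kτ)) ≈ 1.7253.
Single-dose peak C₀ = D/Vd = 56/25 ≈ 2.240 μg/mL.
Steady-state peak Cmax,ss = C₀·R ≈ 2.240 × 1.7253 ≈ 3.865 μg/mL.
Peak 3.9 μg/mL vs MTC 6 μg/mL: below toxic threshold.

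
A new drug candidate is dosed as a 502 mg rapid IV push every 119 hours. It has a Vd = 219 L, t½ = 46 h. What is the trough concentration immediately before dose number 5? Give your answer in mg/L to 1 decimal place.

0.5 mg/L

f = (1/2)^(τ/t½) = (1/2)^(119/46) ≈ 0.1664.
C₀ = D/Vd = 502/219 ≈ 2.292 mg/L.
Before the 5th dose, 4 doses have been given. Superposition: Cmin = C₀·(f + f² + … + f^4).
≈ 2.292 × (0.1664 + 0.0277 + 0.0046 + 0.0008) ≈ 2.292 × 0.1995 ≈ 0.457 mg/L.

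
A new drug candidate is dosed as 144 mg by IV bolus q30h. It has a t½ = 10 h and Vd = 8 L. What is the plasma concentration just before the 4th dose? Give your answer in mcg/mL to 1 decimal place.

f = (1/2)^(τ/t½) = (1/2)^(30/10) ≈ 0.1250.
C₀ = D/Vd = 144/8 ≈ 18.000 mcg/mL.
Before the 4th dose, 3 doses have been given. Superposition: Cmin = C₀·(f + f² + … + f^3).
≈ 18.000 × (0.1250 + 0.0156 + 0.0020) ≈ 18.000 × 0.1426 ≈ 2.567 mcg/mL.

2.6 mcg/mL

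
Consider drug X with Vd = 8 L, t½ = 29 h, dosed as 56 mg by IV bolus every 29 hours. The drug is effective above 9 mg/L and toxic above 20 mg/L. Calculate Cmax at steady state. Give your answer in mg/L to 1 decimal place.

τ = 29 h = 1 half-life, so f = (1/2)^1 = 0.5.
Accumulation ratio R = 1/(1 − f) = 1/0.5 = 2/1.
Single-dose peak C₀ = D/Vd = 56/8 = 7 mg/L.
Steady-state peak Cmax,ss = C₀·R = 7 × 2/1 ≈ 14.000 mg/L.
Peak 14.0 mg/L vs MTC 20 mg/L: below toxic threshold.

14.0 mg/L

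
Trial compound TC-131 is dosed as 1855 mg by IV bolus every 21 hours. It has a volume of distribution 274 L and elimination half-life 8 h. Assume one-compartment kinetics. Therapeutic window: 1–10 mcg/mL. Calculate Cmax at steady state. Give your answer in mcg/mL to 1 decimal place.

Over one 21-h interval, 21/8 ≈ 2.625 half-lives elapse, leaving f ≈ 0.1621 of each dose.
At steady state, accumulation factor R = 1/(1 − e^(−kτ)) ≈ 1.1935.
Each bolus raises the concentration by D/Vd = 1855/274 ≈ 6.770 mcg/mL.
Cmax,ss = C₀/(1 − f) ≈ 6.770/0.8379 ≈ 8.080 mcg/mL.
Peak 8.1 mcg/mL vs MTC 10 mcg/mL: below toxic threshold.

8.1 mcg/mL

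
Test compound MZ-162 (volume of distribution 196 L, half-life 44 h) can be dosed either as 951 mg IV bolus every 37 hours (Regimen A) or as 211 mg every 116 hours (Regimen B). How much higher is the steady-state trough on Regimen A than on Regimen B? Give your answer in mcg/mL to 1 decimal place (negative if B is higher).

5.9 mcg/mL

Regimen A: f = (1/2)^(37/44) ≈ 0.5583; Cmin,ss = (951/196)·f/(1−f) ≈ 6.133 mcg/mL.
Regimen B: f = (1/2)^(116/44) ≈ 0.1608; Cmin,ss = (211/196)·f/(1−f) ≈ 0.206 mcg/mL.
Difference ≈ 6.133 − 0.206 ≈ 5.927 mcg/mL.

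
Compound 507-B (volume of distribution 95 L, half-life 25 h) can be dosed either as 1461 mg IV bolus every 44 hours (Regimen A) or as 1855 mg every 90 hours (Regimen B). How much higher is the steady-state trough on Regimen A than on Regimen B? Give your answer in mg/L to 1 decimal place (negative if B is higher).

4.7 mg/L

Regimen A: f = (1/2)^(44/25) ≈ 0.2952; Cmin,ss = (1461/95)·f/(1−f) ≈ 6.441 mg/L.
Regimen B: f = (1/2)^(90/25) ≈ 0.0825; Cmin,ss = (1855/95)·f/(1−f) ≈ 1.756 mg/L.
Difference ≈ 6.441 − 1.756 ≈ 4.685 mg/L.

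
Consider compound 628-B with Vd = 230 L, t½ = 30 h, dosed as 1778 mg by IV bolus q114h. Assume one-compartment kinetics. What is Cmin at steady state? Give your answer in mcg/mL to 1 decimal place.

0.6 mcg/mL

k = ln2/t½ = ln2/30 ≈ 0.023105 h⁻¹; fraction remaining f = e^(−kτ) = e^(−0.023105×114) ≈ 0.0718.
Accumulation ratio R = 1/(1 − f) ≈ 1/0.9282 ≈ 1.0774.
Single-dose peak C₀ = D/Vd = 1778/230 ≈ 7.730 mcg/mL.
Cmax,ss = C₀/(1 − f) ≈ 7.730/0.9282 ≈ 8.328 mcg/mL.
Steady-state trough Cmin,ss = Cmax,ss·f ≈ 8.328 × 0.0718 ≈ 0.598 mcg/mL.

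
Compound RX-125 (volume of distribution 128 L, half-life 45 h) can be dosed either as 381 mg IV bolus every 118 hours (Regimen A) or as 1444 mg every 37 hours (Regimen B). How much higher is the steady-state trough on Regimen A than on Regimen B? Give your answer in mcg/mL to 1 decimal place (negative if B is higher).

Regimen A: f = (1/2)^(118/45) ≈ 0.1624; Cmin,ss = (381/128)·f/(1−f) ≈ 0.577 mcg/mL.
Regimen B: f = (1/2)^(37/45) ≈ 0.5656; Cmin,ss = (1444/128)·f/(1−f) ≈ 14.688 mcg/mL.
Difference ≈ 0.577 − 14.688 ≈ -14.111 mcg/mL.

-14.1 mcg/mL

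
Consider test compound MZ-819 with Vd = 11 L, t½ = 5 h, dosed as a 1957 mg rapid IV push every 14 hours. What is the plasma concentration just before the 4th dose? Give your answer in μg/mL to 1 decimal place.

29.7 μg/mL

f = (1/2)^(τ/t½) = (1/2)^(14/5) ≈ 0.1436.
C₀ = D/Vd = 1957/11 ≈ 177.909 μg/mL.
Before the 4th dose, 3 doses have been given. Superposition: Cmin = C₀·(f + f² + … + f^3).
≈ 177.909 × (0.1436 + 0.0206 + 0.0030) ≈ 177.909 × 0.1672 ≈ 29.746 μg/mL.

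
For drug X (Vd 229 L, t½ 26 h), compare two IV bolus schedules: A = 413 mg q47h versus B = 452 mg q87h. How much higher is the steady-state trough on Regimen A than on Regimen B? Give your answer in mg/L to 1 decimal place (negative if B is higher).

Regimen A: f = (1/2)^(47/26) ≈ 0.2856; Cmin,ss = (413/229)·f/(1−f) ≈ 0.721 mg/L.
Regimen B: f = (1/2)^(87/26) ≈ 0.0983; Cmin,ss = (452/229)·f/(1−f) ≈ 0.215 mg/L.
Difference ≈ 0.721 − 0.215 ≈ 0.506 mg/L.

0.5 mg/L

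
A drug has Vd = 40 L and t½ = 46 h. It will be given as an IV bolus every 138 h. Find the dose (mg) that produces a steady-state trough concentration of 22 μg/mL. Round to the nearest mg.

6160 mg

τ/t½ = 138/46 ≈ 3, so f = (1/2)^(138/46) ≈ 0.125000.
Cmin,ss = (D/Vd)·f/(1−f), so D = Cmin,ss·Vd·(1−f)/f.
D = 22 × 40 × (1−f)/f ≈ 22 × 40 × 7.00000 ≈ 6160.00 mg.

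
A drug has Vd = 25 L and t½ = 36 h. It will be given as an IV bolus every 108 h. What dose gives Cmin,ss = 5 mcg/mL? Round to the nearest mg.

875 mg

τ/t½ = 108/36 ≈ 3, so f = (1/2)^(108/36) ≈ 0.125000.
Cmin,ss = (D/Vd)·f/(1−f), so D = Cmin,ss·Vd·(1−f)/f.
D = 5 × 25 × (1−f)/f ≈ 5 × 25 × 7.00000 ≈ 875.00 mg.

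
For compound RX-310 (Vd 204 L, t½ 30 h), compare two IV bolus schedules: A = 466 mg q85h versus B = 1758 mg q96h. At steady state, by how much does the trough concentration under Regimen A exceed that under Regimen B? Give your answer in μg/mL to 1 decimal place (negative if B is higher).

Regimen A: f = (1/2)^(85/30) ≈ 0.1403; Cmin,ss = (466/204)·f/(1−f) ≈ 0.373 μg/mL.
Regimen B: f = (1/2)^(96/30) ≈ 0.1088; Cmin,ss = (1758/204)·f/(1−f) ≈ 1.052 μg/mL.
Difference ≈ 0.373 − 1.052 ≈ -0.679 μg/mL.

-0.7 μg/mL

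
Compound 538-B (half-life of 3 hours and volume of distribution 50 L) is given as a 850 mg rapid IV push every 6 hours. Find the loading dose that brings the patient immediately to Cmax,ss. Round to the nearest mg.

1133 mg

f = (1/2)^(6/3) ≈ 0.250000; accumulation ratio R = 1/(1−f) ≈ 1.33333.
Loading dose to hit Cmax,ss on first dose: D_load = D_maint·R ≈ 850 × 1.33333 ≈ 1133.33 mg.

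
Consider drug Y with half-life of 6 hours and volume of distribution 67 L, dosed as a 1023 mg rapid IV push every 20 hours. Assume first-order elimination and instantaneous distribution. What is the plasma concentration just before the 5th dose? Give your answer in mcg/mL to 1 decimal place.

f = (1/2)^(τ/t½) = (1/2)^(20/6) ≈ 0.0992.
C₀ = D/Vd = 1023/67 ≈ 15.269 mcg/mL.
Before the 5th dose, 4 doses have been given. Superposition: Cmin = C₀·(f + f² + … + f^4).
≈ 15.269 × (0.0992 + 0.0098 + 0.0010 + 0.0001) ≈ 15.269 × 0.1101 ≈ 1.681 mcg/mL.

1.7 mcg/mL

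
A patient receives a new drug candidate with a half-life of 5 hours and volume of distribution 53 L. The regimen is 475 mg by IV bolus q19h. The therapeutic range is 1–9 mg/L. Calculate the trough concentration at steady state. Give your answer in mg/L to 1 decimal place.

0.7 mg/L

Over one 19-h interval, 19/5 ≈ 3.8 half-lives elapse, leaving f ≈ 0.0718 of each dose.
Each bolus raises the concentration by D/Vd = 475/53 ≈ 8.962 mg/L.
Steady-state trough Cmin,ss = C₀·f/(1−f) ≈ 8.962 × 0.0718/0.9282 ≈ 0.693 mg/L.
Trough 0.7 mg/L vs MEC 1 mg/L: subtherapeutic.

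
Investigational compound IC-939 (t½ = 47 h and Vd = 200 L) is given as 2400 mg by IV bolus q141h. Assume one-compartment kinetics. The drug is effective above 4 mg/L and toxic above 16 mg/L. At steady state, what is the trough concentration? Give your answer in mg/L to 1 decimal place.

1.7 mg/L

τ = 141 h = 3 half-lives, so f = (1/2)^3 = 0.125.
At steady state, R = 1/(1 − 0.125) = 8/7.
Single-dose peak C₀ = D/Vd = 2400/200 = 12 mg/L.
Steady-state peak Cmax,ss = C₀·R = 12 × 8/7 ≈ 13.714 mg/L.
Steady-state trough Cmin,ss = Cmax,ss·f ≈ 13.714 × 0.125 ≈ 1.714 mg/L.
Trough 1.7 mg/L vs MEC 4 mg/L: subtherapeutic.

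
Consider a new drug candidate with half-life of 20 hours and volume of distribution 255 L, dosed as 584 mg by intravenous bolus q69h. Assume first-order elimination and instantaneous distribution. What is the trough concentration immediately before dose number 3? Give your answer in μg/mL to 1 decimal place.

f = (1/2)^(τ/t½) = (1/2)^(69/20) ≈ 0.0915.
C₀ = D/Vd = 584/255 ≈ 2.290 μg/mL.
Before the 3rd dose, 2 doses have been given. Superposition: Cmin = C₀·(f + f²).
≈ 2.290 × (0.0915 + 0.0084) ≈ 2.290 × 0.0999 ≈ 0.229 μg/mL.

0.2 μg/mL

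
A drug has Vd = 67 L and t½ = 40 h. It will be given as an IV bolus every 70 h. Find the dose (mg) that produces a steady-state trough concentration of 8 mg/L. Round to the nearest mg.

1267 mg

τ/t½ = 70/40 ≈ 1.75, so f = (1/2)^(70/40) ≈ 0.297302.
Cmin,ss = (D/Vd)·f/(1−f), so D = Cmin,ss·Vd·(1−f)/f.
D = 8 × 67 × (1−f)/f ≈ 8 × 67 × 2.36358 ≈ 1266.88 mg.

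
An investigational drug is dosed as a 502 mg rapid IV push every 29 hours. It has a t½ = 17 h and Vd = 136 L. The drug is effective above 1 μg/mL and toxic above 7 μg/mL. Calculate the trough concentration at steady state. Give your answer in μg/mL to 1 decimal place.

τ/t½ = 29/17 ≈ 1.7059, so fraction remaining f = (1/2)^(29/17) ≈ 0.3065.
At steady state, accumulation factor R = 1/(1 − e^(−kτ)) ≈ 1.4420.
Single-dose peak C₀ = D/Vd = 502/136 ≈ 3.691 μg/mL.
Cmax,ss = C₀/(1 − f) ≈ 3.691/0.6935 ≈ 5.322 μg/mL.
Steady-state trough Cmin,ss = Cmax,ss·f ≈ 5.322 × 0.3065 ≈ 1.631 μg/mL.
Trough 1.6 μg/mL vs MEC 1 μg/mL: adequate.

1.6 μg/mL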